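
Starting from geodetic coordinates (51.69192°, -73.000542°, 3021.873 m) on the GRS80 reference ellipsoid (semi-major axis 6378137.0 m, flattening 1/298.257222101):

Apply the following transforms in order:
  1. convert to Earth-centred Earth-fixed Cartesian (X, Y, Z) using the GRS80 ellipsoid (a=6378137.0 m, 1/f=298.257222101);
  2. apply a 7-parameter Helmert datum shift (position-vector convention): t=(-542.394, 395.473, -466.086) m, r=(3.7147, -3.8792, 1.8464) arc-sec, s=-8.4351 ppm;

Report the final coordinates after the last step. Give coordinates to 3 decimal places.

X=1158251.782 m, Y=-3790252.724 m, Z=4983443.604 m

start: φ=51.691920°, λ=-73.000542°, h=3021.873 m
→ ECEF (a=6378137.000, f=1/298.257222101): X=1158863.7521, Y=-3790600.7863, Z=4983998.2015
→ Helmert 7p (PV): X=1158251.7819, Y=-3790252.7235, Z=4983443.6036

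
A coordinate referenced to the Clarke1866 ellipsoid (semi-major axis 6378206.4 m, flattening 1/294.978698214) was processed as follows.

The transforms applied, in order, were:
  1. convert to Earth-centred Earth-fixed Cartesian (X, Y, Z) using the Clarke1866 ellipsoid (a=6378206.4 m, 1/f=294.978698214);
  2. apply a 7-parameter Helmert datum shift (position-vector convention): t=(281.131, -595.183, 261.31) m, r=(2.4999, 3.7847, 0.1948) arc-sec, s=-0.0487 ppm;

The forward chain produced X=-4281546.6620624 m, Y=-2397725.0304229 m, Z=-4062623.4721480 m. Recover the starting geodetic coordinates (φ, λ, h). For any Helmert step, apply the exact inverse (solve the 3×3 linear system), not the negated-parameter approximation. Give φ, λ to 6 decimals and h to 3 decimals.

start: X=-4281546.6621, Y=-2397725.0304, Z=-4062623.4721 m
→ Helmert⁻¹: X=-4281755.7158, Y=-2397175.1626, Z=-4062934.4914
→ geod (Bowring, a=6378206.400): φ=-39.81483800°, λ=-150.75736800°, h=1432.0440 m

φ=-39.814838°, λ=-150.757368°, h=1432.044 m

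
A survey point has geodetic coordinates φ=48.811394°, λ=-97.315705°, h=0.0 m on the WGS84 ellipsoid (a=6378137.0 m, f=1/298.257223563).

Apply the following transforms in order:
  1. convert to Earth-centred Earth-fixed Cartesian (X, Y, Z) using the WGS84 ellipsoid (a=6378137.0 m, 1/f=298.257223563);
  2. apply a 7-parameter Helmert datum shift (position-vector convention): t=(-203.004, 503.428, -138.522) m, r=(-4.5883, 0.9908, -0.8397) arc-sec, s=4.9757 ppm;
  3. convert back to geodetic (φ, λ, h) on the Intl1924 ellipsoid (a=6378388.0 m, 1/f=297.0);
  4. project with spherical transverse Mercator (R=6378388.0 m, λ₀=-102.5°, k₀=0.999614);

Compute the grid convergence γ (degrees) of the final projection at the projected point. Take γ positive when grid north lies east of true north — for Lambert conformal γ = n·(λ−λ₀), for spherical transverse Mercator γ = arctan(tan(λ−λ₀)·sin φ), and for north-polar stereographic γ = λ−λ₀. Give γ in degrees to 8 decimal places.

start: φ=48.811394°, λ=-97.315705°, h=0.000 m
→ ECEF (a=6378137.000, f=1/298.257223563): X=-535862.7361, Y=-4173985.0304, Z=4776772.2221
→ Helmert 7p (PV): X=-536062.4532, Y=-4173393.9310, Z=4776752.8915
→ geod (Bowring, a=6378388.000): φ=48.81588982°, λ=-97.31942733°, h=-583.1992 m
→ into tm (λ₀=-102.5°): φ=48.81588982°, λ−λ₀=5.18057267°
convergence γ = 3.90349555°

3.90349555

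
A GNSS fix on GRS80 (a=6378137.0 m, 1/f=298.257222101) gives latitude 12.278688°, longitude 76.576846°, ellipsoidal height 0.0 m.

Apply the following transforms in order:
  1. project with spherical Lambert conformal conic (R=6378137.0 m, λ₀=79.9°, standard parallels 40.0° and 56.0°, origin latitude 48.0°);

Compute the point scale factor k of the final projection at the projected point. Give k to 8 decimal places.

1.17871616

start: φ=12.278688°, λ=76.576846°, h=0.000 m
→ into lcc (λ₀=79.9°): φ=12.27868800°, λ−λ₀=-3.32315400°
scale k = 1.17871616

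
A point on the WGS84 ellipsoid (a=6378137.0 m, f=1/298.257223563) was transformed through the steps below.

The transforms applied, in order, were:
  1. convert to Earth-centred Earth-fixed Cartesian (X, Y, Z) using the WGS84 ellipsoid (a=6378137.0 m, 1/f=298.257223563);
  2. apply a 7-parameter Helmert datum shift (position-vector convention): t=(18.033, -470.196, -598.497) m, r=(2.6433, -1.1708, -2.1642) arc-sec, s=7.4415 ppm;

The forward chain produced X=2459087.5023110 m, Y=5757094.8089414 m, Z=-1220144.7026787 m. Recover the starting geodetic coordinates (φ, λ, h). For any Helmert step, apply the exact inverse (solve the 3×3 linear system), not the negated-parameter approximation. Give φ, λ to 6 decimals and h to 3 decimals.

φ=-11.096051°, λ=66.873162°, h=992.111 m

start: X=2459087.5023, Y=5757094.8089, Z=-1220144.7027 m
→ Helmert⁻¹: X=2458983.8375, Y=5757532.3312, Z=-1219624.8714
→ geod (Bowring, a=6378137.000): φ=-11.09605100°, λ=66.87316200°, h=992.1110 m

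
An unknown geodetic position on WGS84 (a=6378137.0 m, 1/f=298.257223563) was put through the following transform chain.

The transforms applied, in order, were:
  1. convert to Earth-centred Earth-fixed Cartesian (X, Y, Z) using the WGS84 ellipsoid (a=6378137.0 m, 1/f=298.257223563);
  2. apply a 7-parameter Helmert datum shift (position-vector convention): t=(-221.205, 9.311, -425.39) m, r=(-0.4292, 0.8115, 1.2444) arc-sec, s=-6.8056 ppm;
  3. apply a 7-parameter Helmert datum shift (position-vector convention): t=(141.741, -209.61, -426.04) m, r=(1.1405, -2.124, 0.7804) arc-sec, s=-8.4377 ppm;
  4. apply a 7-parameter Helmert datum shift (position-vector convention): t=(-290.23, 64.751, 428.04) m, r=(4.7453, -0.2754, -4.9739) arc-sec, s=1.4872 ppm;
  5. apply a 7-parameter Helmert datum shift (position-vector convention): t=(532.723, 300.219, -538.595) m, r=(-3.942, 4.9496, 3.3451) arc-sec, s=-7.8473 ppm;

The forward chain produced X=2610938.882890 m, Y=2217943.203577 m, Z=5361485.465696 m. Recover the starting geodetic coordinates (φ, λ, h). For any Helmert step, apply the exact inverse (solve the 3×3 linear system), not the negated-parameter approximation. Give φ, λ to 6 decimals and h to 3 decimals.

φ=57.603863°, λ=40.348276°, h=427.200 m

start: X=2610938.8829, Y=2217943.2036, Z=5361485.4657 m
→ Helmert⁻¹: X=2610333.9348, Y=2217515.5758, Z=5362171.1566
→ Helmert⁻¹: X=2610573.9647, Y=2217633.8288, Z=5361680.6385
→ Helmert⁻¹: X=2610517.8573, Y=2217881.9244, Z=5362112.7777
→ Helmert⁻¹: X=2610749.1126, Y=2217860.7981, Z=5362589.5496
→ geod (Bowring, a=6378137.000): φ=57.60386300°, λ=40.34827600°, h=427.2000 m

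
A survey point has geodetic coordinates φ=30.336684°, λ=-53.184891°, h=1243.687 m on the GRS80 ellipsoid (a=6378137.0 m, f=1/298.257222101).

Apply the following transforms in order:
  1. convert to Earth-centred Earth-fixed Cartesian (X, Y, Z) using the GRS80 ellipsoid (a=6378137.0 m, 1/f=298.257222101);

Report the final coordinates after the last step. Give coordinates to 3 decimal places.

X=3302127.076 m, Y=-4411618.505 m, Z=3203269.721 m

start: φ=30.336684°, λ=-53.184891°, h=1243.687 m
→ ECEF (a=6378137.000, f=1/298.257222101): X=3302127.0757, Y=-4411618.5052, Z=3203269.7210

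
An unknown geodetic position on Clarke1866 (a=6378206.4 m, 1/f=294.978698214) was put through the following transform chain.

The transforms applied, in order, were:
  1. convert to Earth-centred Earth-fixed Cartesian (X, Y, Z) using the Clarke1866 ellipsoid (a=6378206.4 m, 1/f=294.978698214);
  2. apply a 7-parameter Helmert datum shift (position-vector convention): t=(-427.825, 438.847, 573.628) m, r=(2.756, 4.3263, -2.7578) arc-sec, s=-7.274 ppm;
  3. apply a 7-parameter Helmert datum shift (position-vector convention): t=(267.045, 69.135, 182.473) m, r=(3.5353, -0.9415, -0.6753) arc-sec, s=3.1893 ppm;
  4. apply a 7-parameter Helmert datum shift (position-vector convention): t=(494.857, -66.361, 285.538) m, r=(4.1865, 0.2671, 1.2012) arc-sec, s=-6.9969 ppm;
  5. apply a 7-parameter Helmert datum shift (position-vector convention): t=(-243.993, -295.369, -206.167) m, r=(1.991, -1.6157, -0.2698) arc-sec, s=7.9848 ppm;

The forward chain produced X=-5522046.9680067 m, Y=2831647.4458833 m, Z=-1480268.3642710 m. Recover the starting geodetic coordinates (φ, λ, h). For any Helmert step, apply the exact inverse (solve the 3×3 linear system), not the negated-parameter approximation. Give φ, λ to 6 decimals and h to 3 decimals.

φ=-13.513640°, λ=152.854677°, h=3036.765 m

start: X=-5522046.9680, Y=2831647.4459, Z=-1480268.3643 m
→ Helmert⁻¹: X=-5521774.1824, Y=2831898.6937, Z=-1480034.4619
→ Helmert⁻¹: X=-5522289.2691, Y=2831986.9821, Z=-1480394.9887
→ Helmert⁻¹: X=-5522554.7306, Y=2831865.3579, Z=-1480596.0690
→ Helmert⁻¹: X=-5522173.8594, Y=2831353.4816, Z=-1481334.1269
→ geod (Bowring, a=6378206.400): φ=-13.51364000°, λ=152.85467700°, h=3036.7650 m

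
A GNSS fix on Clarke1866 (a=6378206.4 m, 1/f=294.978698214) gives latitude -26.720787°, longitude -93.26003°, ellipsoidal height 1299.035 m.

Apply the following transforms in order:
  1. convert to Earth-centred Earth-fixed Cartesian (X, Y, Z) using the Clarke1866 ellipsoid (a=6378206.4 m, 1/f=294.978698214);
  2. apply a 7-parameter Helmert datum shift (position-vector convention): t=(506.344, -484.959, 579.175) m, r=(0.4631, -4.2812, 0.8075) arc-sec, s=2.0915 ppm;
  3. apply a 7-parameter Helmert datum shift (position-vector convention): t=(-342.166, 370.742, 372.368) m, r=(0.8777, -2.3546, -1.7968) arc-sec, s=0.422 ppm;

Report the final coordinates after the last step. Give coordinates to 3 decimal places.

X=-324038.430 m, Y=-5693010.337 m, Z=-2850142.683 m

start: φ=-26.720787°, λ=-93.260030°, h=1299.035 m
→ ECEF (a=6378206.400, f=1/294.978698214): X=-324266.1994, Y=-5692901.8916, Z=-2851039.6263
→ Helmert 7p (PV): X=-323679.0707, Y=-5693393.6257, Z=-2850485.9262
→ Helmert 7p (PV): X=-324038.4297, Y=-5693010.3373, Z=-2850142.6827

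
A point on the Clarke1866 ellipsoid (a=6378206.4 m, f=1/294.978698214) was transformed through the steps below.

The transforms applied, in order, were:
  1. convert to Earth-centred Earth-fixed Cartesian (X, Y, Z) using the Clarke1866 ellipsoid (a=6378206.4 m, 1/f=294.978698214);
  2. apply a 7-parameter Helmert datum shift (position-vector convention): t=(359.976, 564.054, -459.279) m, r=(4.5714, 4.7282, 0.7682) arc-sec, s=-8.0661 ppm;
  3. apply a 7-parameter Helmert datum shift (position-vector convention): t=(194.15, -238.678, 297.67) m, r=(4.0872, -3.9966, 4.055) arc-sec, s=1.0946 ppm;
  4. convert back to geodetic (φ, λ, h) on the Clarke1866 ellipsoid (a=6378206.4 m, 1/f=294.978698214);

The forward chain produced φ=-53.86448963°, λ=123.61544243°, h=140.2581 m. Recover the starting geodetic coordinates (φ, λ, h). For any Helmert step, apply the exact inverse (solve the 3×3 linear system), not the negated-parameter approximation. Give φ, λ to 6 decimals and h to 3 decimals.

start: φ=-53.864490°, λ=123.615442°, h=140.258 m
→ ECEF (a=6378206.400, f=1/294.978698214): X=-2086923.2742, Y=3139236.1015, Z=-5127774.3292
→ Helmert⁻¹: X=-2087152.7835, Y=3139410.7601, Z=-5128088.1536
→ Helmert⁻¹: X=-2087400.3639, Y=3138766.1528, Z=-5127787.6480
→ geod (Bowring, a=6378206.400): φ=-53.86548300°, λ=123.62543600°, h=76.0190 m

φ=-53.865483°, λ=123.625436°, h=76.019 m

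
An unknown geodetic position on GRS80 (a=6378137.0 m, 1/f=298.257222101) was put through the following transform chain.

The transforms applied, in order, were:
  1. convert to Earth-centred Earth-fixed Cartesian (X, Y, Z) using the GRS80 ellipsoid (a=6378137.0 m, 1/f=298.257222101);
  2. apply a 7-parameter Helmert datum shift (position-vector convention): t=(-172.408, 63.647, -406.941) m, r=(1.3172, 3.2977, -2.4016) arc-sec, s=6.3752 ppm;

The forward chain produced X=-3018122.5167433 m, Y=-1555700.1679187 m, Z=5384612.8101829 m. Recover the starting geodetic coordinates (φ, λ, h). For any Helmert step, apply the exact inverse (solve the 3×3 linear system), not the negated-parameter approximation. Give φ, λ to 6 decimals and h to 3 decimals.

start: X=-3018122.5167, Y=-1555700.1679, Z=5384612.8102 m
→ Helmert⁻¹: X=-3017998.8477, Y=-1555754.6480, Z=5384947.1050
→ geod (Bowring, a=6378137.000): φ=57.94046400°, λ=-152.72925100°, h=3216.7310 m

φ=57.940464°, λ=-152.729251°, h=3216.731 m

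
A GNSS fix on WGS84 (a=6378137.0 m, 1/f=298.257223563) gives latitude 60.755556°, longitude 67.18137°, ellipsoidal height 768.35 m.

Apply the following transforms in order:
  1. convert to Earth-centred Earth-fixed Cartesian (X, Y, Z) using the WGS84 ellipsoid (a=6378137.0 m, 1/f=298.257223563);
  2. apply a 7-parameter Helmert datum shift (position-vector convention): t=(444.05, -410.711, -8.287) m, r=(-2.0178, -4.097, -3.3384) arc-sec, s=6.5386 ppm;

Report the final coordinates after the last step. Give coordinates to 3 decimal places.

X=1212039.826 m, Y=2879425.841 m, Z=5542781.010 m

start: φ=60.755556°, λ=67.181370°, h=768.350 m
→ ECEF (a=6378137.000, f=1/298.257223563): X=1211651.3389, Y=2879783.1099, Z=5542757.1602
→ Helmert 7p (PV): X=1212039.8255, Y=2879425.8406, Z=5542781.0101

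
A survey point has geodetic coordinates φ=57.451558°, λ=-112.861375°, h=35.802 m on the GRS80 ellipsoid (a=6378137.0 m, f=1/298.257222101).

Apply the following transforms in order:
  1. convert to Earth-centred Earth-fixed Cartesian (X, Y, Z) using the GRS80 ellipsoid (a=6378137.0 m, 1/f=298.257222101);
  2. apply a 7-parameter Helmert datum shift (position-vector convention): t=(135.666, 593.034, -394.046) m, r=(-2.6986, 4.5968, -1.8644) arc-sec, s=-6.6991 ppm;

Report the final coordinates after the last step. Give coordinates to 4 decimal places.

X=-1336108.5277 m, Y=-3168831.5703 m, Z=5352793.5505 m

start: φ=57.451558°, λ=-112.861375°, h=35.802 m
→ ECEF (a=6378137.000, f=1/298.257222101): X=-1336343.7963, Y=-3169527.9521, Z=5353152.2091
→ Helmert 7p (PV): X=-1336108.5277, Y=-3168831.5703, Z=5352793.5505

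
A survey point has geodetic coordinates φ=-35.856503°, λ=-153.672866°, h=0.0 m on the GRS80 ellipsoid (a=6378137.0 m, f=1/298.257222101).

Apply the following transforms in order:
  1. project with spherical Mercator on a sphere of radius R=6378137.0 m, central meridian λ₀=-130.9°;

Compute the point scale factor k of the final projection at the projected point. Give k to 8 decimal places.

1.23382675

start: φ=-35.856503°, λ=-153.672866°, h=0.000 m
→ into merc (λ₀=-130.9°): φ=-35.85650300°, λ−λ₀=-22.77286600°
scale k = 1.23382675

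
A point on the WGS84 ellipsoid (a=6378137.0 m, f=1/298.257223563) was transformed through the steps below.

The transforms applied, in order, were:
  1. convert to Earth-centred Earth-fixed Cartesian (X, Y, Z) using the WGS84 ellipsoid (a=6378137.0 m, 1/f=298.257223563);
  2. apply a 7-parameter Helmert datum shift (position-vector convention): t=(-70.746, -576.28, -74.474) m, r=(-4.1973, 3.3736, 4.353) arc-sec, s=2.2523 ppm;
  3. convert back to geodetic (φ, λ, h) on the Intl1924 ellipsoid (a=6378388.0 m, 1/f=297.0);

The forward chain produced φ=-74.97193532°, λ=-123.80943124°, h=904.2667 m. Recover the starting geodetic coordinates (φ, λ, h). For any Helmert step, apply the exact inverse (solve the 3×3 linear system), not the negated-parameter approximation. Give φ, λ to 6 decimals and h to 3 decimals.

start: φ=-74.971935°, λ=-123.809431°, h=904.267 m
→ ECEF (a=6378388.000, f=1/297.0): X=-923294.0171, Y=-1378709.1516, Z=-6138975.7463
→ Helmert⁻¹: X=-923149.8663, Y=-1377985.3639, Z=-6138930.5852
→ geod (Bowring, a=6378137.000): φ=-74.97731600°, λ=-123.81920600°, h=849.7450 m

φ=-74.977316°, λ=-123.819206°, h=849.745 m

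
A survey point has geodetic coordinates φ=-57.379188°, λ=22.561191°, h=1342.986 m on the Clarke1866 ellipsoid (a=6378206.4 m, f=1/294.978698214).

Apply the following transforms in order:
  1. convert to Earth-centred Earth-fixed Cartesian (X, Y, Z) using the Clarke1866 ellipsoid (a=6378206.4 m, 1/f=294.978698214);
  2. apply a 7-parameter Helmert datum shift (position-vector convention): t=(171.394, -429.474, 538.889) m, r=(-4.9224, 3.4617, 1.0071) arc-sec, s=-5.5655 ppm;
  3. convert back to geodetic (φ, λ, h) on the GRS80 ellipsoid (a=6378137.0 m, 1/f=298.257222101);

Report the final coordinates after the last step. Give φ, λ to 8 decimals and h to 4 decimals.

start: φ=-57.379188°, λ=22.561191°, h=1342.986 m
→ ECEF (a=6378206.400, f=1/294.978698214): X=3183526.7797, Y=1322645.0302, Z=-5349712.4974
→ Helmert 7p (PV): X=3183584.2153, Y=1322096.0713, Z=-5349228.8268
→ geod (Bowring, a=6378137.000): φ=-57.37609589°, λ=22.55239877°, h=751.4857 m

φ=-57.37609589°, λ=22.55239877°, h=751.4857 m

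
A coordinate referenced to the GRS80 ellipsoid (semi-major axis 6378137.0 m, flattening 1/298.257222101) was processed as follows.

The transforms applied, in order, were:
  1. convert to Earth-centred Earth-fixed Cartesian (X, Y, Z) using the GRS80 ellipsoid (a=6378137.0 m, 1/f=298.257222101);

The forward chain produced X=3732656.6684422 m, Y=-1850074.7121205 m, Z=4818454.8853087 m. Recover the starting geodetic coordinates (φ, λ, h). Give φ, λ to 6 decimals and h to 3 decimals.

φ=49.343794°, λ=-26.365111°, h=3821.149 m

start: X=3732656.6684, Y=-1850074.7121, Z=4818454.8853 m
→ geod (Bowring, a=6378137.000): φ=49.34379400°, λ=-26.36511100°, h=3821.1490 m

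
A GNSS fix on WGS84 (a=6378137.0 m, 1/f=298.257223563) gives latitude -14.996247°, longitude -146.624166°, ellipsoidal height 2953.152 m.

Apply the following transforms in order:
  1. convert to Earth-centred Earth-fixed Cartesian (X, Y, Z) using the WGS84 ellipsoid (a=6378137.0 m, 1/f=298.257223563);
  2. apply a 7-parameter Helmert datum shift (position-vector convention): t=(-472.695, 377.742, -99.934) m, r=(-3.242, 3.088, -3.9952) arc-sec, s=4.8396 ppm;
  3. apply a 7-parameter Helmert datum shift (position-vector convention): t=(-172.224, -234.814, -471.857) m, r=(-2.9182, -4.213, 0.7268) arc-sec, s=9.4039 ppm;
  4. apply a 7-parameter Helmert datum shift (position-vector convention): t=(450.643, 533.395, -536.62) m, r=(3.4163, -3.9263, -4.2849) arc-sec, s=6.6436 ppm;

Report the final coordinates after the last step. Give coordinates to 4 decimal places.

X=-5148778.3785 m, Y=-3390852.4685 m, Z=-1641686.8403 m

start: φ=-14.996247°, λ=-146.624166°, h=2953.152 m
→ ECEF (a=6378137.000, f=1/298.257223563): X=-5148392.5418, Y=-3391624.6873, Z=-1640463.1671
→ Helmert 7p (PV): X=-5148980.4062, Y=-3391189.4226, Z=-1640440.6544
→ Helmert 7p (PV): X=-5149155.5946, Y=-3391497.4792, Z=-1640985.1295
→ Helmert 7p (PV): X=-5148778.3785, Y=-3390852.4685, Z=-1641686.8403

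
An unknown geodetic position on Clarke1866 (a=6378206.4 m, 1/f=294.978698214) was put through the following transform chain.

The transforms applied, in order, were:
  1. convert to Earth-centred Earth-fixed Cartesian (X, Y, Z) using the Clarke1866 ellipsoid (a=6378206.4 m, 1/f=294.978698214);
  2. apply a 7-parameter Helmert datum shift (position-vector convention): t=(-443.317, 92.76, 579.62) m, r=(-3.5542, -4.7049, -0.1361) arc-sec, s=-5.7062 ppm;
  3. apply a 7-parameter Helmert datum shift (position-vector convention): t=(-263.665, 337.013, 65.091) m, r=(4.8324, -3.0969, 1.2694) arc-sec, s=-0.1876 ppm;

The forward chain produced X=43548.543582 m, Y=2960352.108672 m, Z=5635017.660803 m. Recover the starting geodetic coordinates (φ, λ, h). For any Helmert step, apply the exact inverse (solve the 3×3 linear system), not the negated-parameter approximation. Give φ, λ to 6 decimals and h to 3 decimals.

start: X=43548.5436, Y=2960352.1087, Z=5635017.6608 m
→ Helmert⁻¹: X=43915.0375, Y=2960147.3955, Z=5634883.6168
→ Helmert⁻¹: X=44485.1748, Y=2959974.4681, Z=5634386.1368
→ geod (Bowring, a=6378206.400): φ=62.44237200°, λ=89.13897200°, h=3483.0670 m

φ=62.442372°, λ=89.138972°, h=3483.067 m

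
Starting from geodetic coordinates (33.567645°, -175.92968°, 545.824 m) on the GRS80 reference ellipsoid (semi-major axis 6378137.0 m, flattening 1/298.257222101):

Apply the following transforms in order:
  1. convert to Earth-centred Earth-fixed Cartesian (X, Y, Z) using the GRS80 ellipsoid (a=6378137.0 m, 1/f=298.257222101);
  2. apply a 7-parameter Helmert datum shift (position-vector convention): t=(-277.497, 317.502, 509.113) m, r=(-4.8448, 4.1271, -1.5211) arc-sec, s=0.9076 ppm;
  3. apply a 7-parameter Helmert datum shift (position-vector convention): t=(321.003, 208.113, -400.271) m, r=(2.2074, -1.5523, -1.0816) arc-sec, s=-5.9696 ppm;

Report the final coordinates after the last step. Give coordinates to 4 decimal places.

X=-5306850.5736 m, Y=-377005.1947 m, Z=3507052.2643 m

start: φ=33.567645°, λ=-175.929680°, h=545.824 m
→ ECEF (a=6378137.000, f=1/298.257222101): X=-5306959.9537, Y=-377644.5186, Z=3506890.0990
→ Helmert 7p (PV): X=-5307174.8837, Y=-377205.8524, Z=3507517.4508
→ Helmert 7p (PV): X=-5306850.5736, Y=-377005.1947, Z=3507052.2643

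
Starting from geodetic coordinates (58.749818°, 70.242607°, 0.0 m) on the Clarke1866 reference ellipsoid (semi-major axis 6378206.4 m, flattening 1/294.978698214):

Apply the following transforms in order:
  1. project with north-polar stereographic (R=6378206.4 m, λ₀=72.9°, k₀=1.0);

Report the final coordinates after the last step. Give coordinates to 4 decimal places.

start: φ=58.749818°, λ=70.242607°, h=0.000 m
→ stereo (R=6378206.4, λ₀=72.9°): E=-165410.4577, N=-3563840.3865

E=-165410.4577 m, N=-3563840.3865 m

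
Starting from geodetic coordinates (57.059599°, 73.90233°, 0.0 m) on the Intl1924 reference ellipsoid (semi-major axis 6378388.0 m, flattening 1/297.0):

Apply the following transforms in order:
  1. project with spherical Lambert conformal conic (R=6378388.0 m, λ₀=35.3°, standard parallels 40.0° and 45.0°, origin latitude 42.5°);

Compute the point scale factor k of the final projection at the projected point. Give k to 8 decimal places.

start: φ=57.059599°, λ=73.902330°, h=0.000 m
→ into lcc (λ₀=35.3°): φ=57.05959900°, λ−λ₀=38.60233000°
scale k = 1.03538371

1.03538371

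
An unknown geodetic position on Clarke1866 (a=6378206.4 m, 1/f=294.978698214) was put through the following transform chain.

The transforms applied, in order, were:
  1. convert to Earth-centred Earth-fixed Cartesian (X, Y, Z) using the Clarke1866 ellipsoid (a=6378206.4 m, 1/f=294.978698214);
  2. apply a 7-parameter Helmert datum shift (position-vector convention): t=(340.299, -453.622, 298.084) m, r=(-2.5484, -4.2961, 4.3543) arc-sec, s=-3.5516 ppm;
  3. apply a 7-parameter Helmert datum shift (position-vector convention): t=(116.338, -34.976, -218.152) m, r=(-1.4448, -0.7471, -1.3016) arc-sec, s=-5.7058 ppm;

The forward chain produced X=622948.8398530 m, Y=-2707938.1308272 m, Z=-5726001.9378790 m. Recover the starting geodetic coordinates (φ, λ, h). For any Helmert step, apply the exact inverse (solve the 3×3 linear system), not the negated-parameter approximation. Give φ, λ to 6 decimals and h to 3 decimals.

φ=-64.272804°, λ=-77.054831°, h=3788.772 m

start: X=622948.8399, Y=-2707938.1308, Z=-5726001.9379 m
→ Helmert⁻¹: X=622832.4040, Y=-2707874.5683, Z=-5725837.6797
→ Helmert⁻¹: X=622317.8967, Y=-2707372.9521, Z=-5726202.5120
→ geod (Bowring, a=6378206.400): φ=-64.27280400°, λ=-77.05483100°, h=3788.7720 m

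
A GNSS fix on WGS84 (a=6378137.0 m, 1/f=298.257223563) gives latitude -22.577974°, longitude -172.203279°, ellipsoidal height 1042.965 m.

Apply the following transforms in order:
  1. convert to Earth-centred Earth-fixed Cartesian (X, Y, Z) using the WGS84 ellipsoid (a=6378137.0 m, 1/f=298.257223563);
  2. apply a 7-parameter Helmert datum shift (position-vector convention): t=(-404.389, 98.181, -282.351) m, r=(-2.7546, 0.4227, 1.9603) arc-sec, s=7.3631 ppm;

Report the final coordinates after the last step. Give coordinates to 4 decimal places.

start: φ=-22.577974°, λ=-172.203279°, h=1042.965 m
→ ECEF (a=6378137.000, f=1/298.257223563): X=-5838695.2709, Y=-799461.3524, Z=-2434032.5451
→ Helmert 7p (PV): X=-5839140.0409, Y=-799457.0541, Z=-2434310.1761

X=-5839140.0409 m, Y=-799457.0541 m, Z=-2434310.1761 m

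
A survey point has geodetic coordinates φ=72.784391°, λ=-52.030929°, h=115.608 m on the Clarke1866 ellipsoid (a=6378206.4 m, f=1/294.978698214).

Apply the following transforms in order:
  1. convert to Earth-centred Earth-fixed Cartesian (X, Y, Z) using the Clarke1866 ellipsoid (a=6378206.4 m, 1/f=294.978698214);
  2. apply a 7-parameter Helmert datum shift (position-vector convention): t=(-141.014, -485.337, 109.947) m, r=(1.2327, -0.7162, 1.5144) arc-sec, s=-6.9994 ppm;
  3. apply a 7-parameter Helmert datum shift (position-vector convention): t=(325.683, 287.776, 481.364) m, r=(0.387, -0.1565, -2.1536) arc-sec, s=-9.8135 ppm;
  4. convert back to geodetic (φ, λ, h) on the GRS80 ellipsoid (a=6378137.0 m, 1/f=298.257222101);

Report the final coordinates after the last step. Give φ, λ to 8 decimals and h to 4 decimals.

start: φ=72.784391°, λ=-52.030929°, h=115.608 m
→ ECEF (a=6378206.400, f=1/294.978698214): X=1165033.8381, Y=-1492835.6562, Z=6070093.5956
→ Helmert 7p (PV): X=1164874.5533, Y=-1493338.2670, Z=6070156.1793
→ Helmert 7p (PV): X=1165168.6075, Y=-1493059.3873, Z=6070576.0558
→ geod (Bowring, a=6378137.000): φ=72.78224252°, λ=-52.03187903°, h=505.5905 m

φ=72.78224252°, λ=-52.03187903°, h=505.5905 m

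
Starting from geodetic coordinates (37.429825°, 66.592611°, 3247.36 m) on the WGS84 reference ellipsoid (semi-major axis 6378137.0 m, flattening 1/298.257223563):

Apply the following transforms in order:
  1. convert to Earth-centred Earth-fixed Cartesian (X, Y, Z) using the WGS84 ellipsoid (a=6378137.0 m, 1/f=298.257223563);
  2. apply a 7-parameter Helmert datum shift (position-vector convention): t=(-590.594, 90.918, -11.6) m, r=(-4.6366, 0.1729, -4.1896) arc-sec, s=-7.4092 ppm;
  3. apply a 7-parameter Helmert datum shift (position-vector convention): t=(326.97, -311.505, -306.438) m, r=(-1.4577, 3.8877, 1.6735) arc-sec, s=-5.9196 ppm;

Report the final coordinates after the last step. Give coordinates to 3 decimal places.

X=2015460.328 m, Y=4655977.752 m, Z=3856809.207 m

start: φ=37.429825°, λ=66.592611°, h=3247.360 m
→ ECEF (a=6378137.000, f=1/298.257223563): X=2015618.0839, Y=4656171.0248, Z=3857355.8996
→ Helmert 7p (PV): X=2015110.3634, Y=4656273.2123, Z=3857209.3654
→ Helmert 7p (PV): X=2015460.3276, Y=4655977.7524, Z=3856809.2072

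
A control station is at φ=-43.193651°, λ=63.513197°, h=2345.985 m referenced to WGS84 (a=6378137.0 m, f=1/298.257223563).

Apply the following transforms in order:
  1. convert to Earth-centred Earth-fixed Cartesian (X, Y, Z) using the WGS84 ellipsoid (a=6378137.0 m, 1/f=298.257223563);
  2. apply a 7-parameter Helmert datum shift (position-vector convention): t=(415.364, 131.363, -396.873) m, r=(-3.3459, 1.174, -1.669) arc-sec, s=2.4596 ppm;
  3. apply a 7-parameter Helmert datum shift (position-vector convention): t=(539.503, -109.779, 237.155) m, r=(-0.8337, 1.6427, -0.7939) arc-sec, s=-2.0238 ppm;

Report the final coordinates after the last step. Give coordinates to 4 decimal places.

start: φ=-43.193651°, λ=63.513197°, h=2345.985 m
→ ECEF (a=6378137.000, f=1/298.257223563): X=2077859.5125, Y=4169946.4366, Z=-4344816.7218
→ Helmert 7p (PV): X=2078288.9991, Y=4170000.7638, Z=-4345303.7504
→ Helmert 7p (PV): X=2078805.7400, Y=4169856.9832, Z=-4345091.2075

X=2078805.7400 m, Y=4169856.9832 m, Z=-4345091.2075 m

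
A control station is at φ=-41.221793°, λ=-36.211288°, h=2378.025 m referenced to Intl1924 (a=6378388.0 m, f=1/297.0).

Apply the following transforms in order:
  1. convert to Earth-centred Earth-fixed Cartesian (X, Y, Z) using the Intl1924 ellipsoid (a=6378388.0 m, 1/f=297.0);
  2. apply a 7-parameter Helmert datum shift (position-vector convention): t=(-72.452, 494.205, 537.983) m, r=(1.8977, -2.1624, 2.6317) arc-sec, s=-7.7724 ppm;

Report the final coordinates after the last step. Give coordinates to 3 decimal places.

X=3877994.388 m, Y=-2838848.527 m, Z=-4182034.719 m

start: φ=-41.221793°, λ=-36.211288°, h=2378.025 m
→ ECEF (a=6378388.000, f=1/297.0): X=3878016.9053, Y=-2839452.7607, Z=-4182619.7423
→ Helmert 7p (PV): X=3877994.3882, Y=-2838848.5266, Z=-4182034.7186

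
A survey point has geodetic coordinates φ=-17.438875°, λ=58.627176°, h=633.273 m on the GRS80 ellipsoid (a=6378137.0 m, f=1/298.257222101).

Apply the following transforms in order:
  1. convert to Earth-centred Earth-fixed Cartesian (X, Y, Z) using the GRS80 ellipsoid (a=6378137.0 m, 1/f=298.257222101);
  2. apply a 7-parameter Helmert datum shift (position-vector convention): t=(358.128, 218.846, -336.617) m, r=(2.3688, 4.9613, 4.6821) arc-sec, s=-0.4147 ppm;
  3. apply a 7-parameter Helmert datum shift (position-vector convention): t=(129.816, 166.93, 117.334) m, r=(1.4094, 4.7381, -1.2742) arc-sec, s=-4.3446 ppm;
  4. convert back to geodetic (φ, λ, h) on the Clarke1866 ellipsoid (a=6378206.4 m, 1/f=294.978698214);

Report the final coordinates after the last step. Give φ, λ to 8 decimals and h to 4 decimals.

start: φ=-17.438875°, λ=58.627176°, h=633.273 m
→ ECEF (a=6378137.000, f=1/298.257222101): X=3169136.6465, Y=5197421.0673, Z=-1899417.0511
→ Helmert 7p (PV): X=3169329.7949, Y=5197731.5090, Z=-1899769.4192
→ Helmert 7p (PV): X=3169434.3109, Y=5197869.2595, Z=-1899681.1180
→ geod (Bowring, a=6378206.400): φ=-17.44092108°, λ=58.62698011°, h=1177.2370 m

φ=-17.44092108°, λ=58.62698011°, h=1177.2370 m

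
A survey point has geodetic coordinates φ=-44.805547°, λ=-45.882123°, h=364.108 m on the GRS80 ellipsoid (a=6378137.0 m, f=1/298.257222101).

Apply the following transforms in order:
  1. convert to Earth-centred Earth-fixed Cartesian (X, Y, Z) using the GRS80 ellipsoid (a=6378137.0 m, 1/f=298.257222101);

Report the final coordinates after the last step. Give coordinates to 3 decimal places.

X=3155660.292 m, Y=-3254356.392 m, Z=-4472298.846 m

start: φ=-44.805547°, λ=-45.882123°, h=364.108 m
→ ECEF (a=6378137.000, f=1/298.257222101): X=3155660.2921, Y=-3254356.3916, Z=-4472298.8459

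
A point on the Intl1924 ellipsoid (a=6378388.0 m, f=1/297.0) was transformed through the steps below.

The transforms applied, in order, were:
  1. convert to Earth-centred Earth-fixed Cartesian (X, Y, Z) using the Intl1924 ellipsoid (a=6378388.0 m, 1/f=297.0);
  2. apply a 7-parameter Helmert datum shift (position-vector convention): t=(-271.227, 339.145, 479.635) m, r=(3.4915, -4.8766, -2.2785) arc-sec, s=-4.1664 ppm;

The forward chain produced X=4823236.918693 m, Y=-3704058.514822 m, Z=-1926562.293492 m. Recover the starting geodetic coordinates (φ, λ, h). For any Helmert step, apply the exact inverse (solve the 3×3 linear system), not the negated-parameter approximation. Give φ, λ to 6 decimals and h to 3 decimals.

φ=-17.692913°, λ=-37.523712°, h=3441.209 m

start: X=4823236.9187, Y=-3704058.5148, Z=-1926562.2935 m
→ Helmert⁻¹: X=4823523.6016, Y=-3704392.4315, Z=-1927101.2919
→ geod (Bowring, a=6378388.000): φ=-17.69291300°, λ=-37.52371200°, h=3441.2090 m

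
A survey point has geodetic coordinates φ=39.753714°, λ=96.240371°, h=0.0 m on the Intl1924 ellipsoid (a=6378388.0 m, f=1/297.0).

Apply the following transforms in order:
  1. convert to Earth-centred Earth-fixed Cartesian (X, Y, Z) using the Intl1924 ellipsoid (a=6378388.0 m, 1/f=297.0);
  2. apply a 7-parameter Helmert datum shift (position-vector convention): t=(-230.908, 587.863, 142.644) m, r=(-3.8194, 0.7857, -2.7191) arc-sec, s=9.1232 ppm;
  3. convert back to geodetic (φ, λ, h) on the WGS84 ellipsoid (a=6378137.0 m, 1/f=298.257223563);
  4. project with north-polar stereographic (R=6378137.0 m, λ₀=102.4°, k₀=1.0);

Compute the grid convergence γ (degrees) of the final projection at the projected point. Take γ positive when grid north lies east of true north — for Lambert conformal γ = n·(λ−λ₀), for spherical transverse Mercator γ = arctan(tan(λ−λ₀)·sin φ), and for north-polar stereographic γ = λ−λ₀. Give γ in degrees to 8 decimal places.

-6.15872629

start: φ=39.753714°, λ=96.240371°, h=0.000 m
→ ECEF (a=6378388.000, f=1/297.0): X=-533766.2770, Y=4881365.3618, Z=4057067.4804
→ Helmert 7p (PV): X=-533922.2509, Y=4882079.9202, Z=4057158.7821
→ geod (Bowring, a=6378137.000): φ=39.74934926°, λ=96.24127371°, h=831.2469 m
→ into stereo (λ₀=102.4°): φ=39.74934926°, λ−λ₀=-6.15872629°
convergence γ = -6.15872629°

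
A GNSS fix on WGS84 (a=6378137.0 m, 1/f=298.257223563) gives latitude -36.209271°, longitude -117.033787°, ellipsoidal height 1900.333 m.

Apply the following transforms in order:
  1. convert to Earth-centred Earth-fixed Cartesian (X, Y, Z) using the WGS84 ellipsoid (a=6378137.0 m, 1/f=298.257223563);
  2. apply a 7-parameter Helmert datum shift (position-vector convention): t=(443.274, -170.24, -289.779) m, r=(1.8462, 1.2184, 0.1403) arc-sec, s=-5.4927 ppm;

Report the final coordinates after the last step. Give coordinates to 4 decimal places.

X=-2342068.8525 m, Y=-4590845.5048 m, Z=-3748371.8567 m

start: φ=-36.209271°, λ=-117.033787°, h=1900.333 m
→ ECEF (a=6378137.000, f=1/298.257223563): X=-2342505.9761, Y=-4590732.4344, Z=-3748075.4120
→ Helmert 7p (PV): X=-2342068.8525, Y=-4590845.5048, Z=-3748371.8567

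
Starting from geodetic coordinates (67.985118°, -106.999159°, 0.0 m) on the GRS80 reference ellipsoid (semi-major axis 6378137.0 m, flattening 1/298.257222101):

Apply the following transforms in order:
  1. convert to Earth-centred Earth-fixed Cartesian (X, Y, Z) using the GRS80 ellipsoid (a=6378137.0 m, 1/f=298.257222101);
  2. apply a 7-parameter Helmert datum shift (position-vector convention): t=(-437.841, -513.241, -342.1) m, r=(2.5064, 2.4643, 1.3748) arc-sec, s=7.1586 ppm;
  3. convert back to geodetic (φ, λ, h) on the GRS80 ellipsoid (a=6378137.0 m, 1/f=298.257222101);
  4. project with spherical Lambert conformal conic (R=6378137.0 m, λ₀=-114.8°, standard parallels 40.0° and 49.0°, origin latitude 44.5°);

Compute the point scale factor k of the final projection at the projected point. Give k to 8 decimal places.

1.10648416

start: φ=67.985118°, λ=-106.999159°, h=0.000 m
→ ECEF (a=6378137.000, f=1/298.257222101): X=-700996.5212, Y=-2292976.6826, Z=5890471.0091
→ Helmert 7p (PV): X=-701353.7215, Y=-2293582.5883, Z=5890151.5887
→ geod (Bowring, a=6378137.000): φ=67.97836011°, λ=-107.00308761°, h=-39.7394 m
→ into lcc (λ₀=-114.8°): φ=67.97836011°, λ−λ₀=7.79691239°
scale k = 1.10648416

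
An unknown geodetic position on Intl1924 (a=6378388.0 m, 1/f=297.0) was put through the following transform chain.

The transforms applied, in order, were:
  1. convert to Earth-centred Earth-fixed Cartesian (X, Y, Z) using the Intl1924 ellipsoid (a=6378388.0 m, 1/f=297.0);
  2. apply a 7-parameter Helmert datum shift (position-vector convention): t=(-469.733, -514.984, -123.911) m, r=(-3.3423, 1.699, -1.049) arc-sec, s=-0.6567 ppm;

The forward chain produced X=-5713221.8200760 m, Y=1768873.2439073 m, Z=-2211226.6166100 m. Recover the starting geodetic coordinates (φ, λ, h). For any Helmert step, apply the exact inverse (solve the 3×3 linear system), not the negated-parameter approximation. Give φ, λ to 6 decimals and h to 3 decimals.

start: X=-5713221.8201, Y=1768873.2439, Z=-2211226.6166 m
→ Helmert⁻¹: X=-5712746.6243, Y=1769396.1654, Z=-2211122.5423
→ geod (Bowring, a=6378388.000): φ=-20.41652300°, λ=162.79079600°, h=357.0040 m

φ=-20.416523°, λ=162.790796°, h=357.004 m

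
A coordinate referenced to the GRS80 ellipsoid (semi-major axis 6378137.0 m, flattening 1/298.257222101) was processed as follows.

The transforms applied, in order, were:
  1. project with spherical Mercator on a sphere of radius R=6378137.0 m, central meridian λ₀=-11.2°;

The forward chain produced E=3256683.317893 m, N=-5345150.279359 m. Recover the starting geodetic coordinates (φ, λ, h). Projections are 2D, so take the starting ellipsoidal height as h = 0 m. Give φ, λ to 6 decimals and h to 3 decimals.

φ=-43.217591°, λ=18.055284°, h=0.000 m

start: E=3256683.3179, N=-5345150.2794 m
→ merc⁻¹: φ=-43.21759100°, λ=18.05528400°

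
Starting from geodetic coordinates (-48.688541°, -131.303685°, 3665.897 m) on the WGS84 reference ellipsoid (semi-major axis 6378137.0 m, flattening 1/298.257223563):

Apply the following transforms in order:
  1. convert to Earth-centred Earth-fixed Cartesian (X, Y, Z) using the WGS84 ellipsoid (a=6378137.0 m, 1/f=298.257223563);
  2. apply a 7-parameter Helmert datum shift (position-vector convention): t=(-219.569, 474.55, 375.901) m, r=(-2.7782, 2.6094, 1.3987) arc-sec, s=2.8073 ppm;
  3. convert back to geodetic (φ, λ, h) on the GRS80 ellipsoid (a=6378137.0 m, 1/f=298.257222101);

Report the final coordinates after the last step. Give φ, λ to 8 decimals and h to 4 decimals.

start: φ=-48.688541°, λ=-131.303685°, h=3665.897 m
→ ECEF (a=6378137.000, f=1/298.257223563): X=-2786027.0711, Y=-3170856.7480, Z=-4770517.9045
→ Helmert 7p (PV): X=-2786293.3101, Y=-3170474.2466, Z=-4770077.4417
→ geod (Bowring, a=6378137.000): φ=-48.68668091°, λ=-131.30982714°, h=3261.3896 m

φ=-48.68668091°, λ=-131.30982714°, h=3261.3896 m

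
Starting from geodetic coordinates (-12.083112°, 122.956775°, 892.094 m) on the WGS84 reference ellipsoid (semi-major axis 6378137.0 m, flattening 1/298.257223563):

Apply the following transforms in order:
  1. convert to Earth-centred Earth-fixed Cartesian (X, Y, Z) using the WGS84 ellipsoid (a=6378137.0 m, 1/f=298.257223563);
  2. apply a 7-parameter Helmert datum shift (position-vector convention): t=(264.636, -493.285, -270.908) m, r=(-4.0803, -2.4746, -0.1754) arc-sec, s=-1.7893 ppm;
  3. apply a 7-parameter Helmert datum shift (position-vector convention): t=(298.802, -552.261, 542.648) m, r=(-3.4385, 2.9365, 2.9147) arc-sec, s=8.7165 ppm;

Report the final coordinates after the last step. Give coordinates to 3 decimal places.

start: φ=-12.083112°, λ=122.956775°, h=892.094 m
→ ECEF (a=6378137.000, f=1/298.257223563): X=-3393845.8983, Y=5234705.9455, Z=-1326581.0387
→ Helmert 7p (PV): X=-3393554.8230, Y=5234179.9378, Z=-1326993.8416
→ Helmert 7p (PV): X=-3393378.4571, Y=5233603.2247, Z=-1326501.7036

X=-3393378.457 m, Y=5233603.225 m, Z=-1326501.704 m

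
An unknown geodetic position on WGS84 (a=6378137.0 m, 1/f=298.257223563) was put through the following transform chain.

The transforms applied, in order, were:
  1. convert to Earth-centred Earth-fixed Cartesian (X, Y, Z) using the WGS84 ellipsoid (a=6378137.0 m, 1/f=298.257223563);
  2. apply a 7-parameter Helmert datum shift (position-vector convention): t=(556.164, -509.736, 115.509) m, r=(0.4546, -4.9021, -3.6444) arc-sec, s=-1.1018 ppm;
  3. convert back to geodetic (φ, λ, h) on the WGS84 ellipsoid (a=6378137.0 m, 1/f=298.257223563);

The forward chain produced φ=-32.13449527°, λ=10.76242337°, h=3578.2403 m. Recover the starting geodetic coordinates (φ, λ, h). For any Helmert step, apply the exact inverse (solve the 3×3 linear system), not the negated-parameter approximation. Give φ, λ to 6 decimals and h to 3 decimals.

φ=-32.138905°, λ=10.769922°, h=3265.125 m

start: φ=-32.134495°, λ=10.762423°, h=3578.240 m
→ ECEF (a=6378137.000, f=1/298.257223563): X=5314022.5957, Y=1010092.5272, Z=-3374973.1556
→ Helmert⁻¹: X=5313374.2130, Y=1010689.8174, Z=-3375220.8888
→ geod (Bowring, a=6378137.000): φ=-32.13890500°, λ=10.76992200°, h=3265.1250 m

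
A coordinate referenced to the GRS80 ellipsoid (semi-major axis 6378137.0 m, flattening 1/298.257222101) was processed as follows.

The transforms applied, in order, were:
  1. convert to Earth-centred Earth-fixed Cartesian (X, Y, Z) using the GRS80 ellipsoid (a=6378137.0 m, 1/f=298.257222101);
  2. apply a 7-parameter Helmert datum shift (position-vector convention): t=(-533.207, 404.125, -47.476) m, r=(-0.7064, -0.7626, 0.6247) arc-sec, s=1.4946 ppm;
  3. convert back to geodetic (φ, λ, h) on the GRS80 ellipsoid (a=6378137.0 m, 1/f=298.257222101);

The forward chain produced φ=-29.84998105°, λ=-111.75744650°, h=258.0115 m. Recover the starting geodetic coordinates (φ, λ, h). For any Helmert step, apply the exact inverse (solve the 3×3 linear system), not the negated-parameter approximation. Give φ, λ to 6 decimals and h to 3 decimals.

start: φ=-29.849981°, λ=-111.757446°, h=258.011 m
→ ECEF (a=6378137.000, f=1/298.257222101): X=-2052362.0384, Y=-5142344.1612, Z=-3156089.4771
→ Helmert⁻¹: X=-2051853.0086, Y=-5142723.5770, Z=-3156047.3104
→ geod (Bowring, a=6378137.000): φ=-29.84891600°, λ=-111.75109900°, h=379.0370 m

φ=-29.848916°, λ=-111.751099°, h=379.037 m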